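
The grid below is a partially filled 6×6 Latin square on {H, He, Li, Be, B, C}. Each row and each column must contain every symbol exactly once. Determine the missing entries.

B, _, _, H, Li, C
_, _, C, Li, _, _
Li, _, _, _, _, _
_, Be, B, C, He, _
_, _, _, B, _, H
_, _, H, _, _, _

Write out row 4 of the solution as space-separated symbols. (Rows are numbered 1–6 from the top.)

H Be B C He Li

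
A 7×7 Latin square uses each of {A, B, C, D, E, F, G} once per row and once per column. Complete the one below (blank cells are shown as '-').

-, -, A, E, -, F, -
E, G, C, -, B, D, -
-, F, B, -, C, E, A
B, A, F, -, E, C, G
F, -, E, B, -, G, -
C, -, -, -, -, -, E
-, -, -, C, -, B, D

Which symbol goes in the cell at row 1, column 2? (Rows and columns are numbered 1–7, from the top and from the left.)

C

(r2,c7): row 2 has {B,C,D,E,G}; column 7 has {A,D,E,G}, so it must be F.
(r4,c4): row 4 has {A,B,C,E,F,G}; column 4 has {B,C,E}, so it must be D.
(r5,c7): row 5 has {B,E,F,G}; column 7 has {A,D,E,F,G}, so it must be C.
(r6,c6): row 6 has {C,E}; column 6 has {B,C,D,E,F,G}, so it must be A.
(r7,c2): row 7 has {B,C,D}; column 2 has {A,F,G}, so it must be E.
(r7,c3): row 7 has {B,C,D,E}; column 3 has {A,B,C,E,F}, so it must be G.
(r1,c7): row 1 has {A,E,F}; column 7 has {A,C,D,E,F,G}, so it must be B.
(r2,c4): row 2 has {B,C,D,E,F,G}; column 4 has {B,C,D,E}, so it must be A.
(r3,c4): row 3 has {A,B,C,E,F}; column 4 has {A,B,C,D,E}, so it must be G.
(r5,c2): row 5 has {B,C,E,F,G}; column 2 has {A,E,F,G}, so it must be D.
(r5,c5): row 5 has {B,C,D,E,F,G}; column 5 has {B,C,E}, so it must be A.
(r6,c2): row 6 has {A,C,E}; column 2 has {A,D,E,F,G}, so it must be B.
(r6,c3): row 6 has {A,B,C,E}; column 3 has {A,B,C,E,F,G}, so it must be D.
(r6,c4): row 6 has {A,B,C,D,E}; column 4 has {A,B,C,D,E,G}, so it must be F.
(r6,c5): row 6 has {A,B,C,D,E,F}; column 5 has {A,B,C,E}, so it must be G.
(r7,c1): row 7 has {B,C,D,E,G}; column 1 has {B,C,E,F}, so it must be A.
(r7,c5): row 7 has {A,B,C,D,E,G}; column 5 has {A,B,C,E,G}, so it must be F.
(r1,c2): row 1 has {A,B,E,F}; column 2 has {A,B,D,E,F,G}, so it must be C.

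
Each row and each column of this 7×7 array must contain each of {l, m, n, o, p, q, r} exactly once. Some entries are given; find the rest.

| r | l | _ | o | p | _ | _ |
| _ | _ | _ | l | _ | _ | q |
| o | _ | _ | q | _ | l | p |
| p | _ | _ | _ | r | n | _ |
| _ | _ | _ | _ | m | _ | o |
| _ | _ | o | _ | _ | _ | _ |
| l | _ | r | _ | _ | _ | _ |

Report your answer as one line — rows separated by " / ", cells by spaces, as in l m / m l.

r l n o p q m / m n p l o r q / o r m q n l p / p o q m r n l / n q l r m p o / q p o n l m r / l m r p q o n

(r3,c5) = n
(r4,c4) = m
(r4,c7) = l
(r2,c5) = o
(r3,c3) = m
(r4,c3) = q
(r7,c5) = q
(r1,c3) = n
(r1,c7) = m
(r2,c3) = p
(r3,c2) = r
(r4,c2) = o
(r5,c3) = l
(r6,c5) = l
(r7,c7) = n
(r1,c6) = q
(r6,c7) = r
(r7,c4) = p
(r6,c4) = n
(r7,c2) = m
(r7,c6) = o
(r2,c2) = n
(r5,c4) = r
(r5,c6) = p
(r6,c6) = m
(r2,c1) = m
(r2,c6) = r
(r5,c2) = q
(r6,c1) = q
(r6,c2) = p
(r5,c1) = n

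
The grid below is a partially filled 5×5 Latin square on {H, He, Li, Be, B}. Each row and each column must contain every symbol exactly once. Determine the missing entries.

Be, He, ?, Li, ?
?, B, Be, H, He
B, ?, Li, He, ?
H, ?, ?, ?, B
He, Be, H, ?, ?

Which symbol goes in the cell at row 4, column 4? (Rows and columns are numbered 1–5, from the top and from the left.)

(r1,c3) = B
(r1,c5) = H
(r2,c1) = Li
(r3,c2) = H
(r3,c5) = Be
(r4,c2) = Li
(r4,c3) = He
(r4,c4) = Be

Be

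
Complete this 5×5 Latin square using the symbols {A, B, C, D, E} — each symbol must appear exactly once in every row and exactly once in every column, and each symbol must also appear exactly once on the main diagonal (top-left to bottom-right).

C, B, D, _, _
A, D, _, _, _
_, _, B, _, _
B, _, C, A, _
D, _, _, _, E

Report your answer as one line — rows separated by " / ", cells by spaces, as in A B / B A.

C B D E A / A D E C B / E A B D C / B E C A D / D C A B E

(r1,c4) = E
(r1,c5) = A
(r2,c3) = E
(r3,c1) = E
(r4,c2) = E
(r4,c5) = D
(r5,c3) = A
(r3,c5) = C
(r5,c2) = C
(r5,c4) = B
(r2,c4) = C
(r2,c5) = B
(r3,c2) = A
(r3,c4) = D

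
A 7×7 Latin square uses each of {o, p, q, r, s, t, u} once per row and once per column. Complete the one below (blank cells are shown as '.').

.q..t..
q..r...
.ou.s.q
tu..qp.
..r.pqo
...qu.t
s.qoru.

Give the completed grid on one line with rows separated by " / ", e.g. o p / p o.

o q p u t r s / q p t r o s u / r o u p s t q / t u o s q p r / u s r t p q o / p r s q u o t / s t q o r u p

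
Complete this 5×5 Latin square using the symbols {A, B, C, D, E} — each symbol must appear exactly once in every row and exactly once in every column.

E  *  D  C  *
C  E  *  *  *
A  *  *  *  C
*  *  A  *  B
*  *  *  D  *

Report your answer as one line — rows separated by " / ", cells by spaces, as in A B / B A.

E B D C A / C E B A D / A D E B C / D C A E B / B A C D E

(r1,c5) = A
(r2,c3) = B
(r2,c4) = A
(r2,c5) = D
(r3,c3) = E
(r3,c4) = B
(r4,c1) = D
(r4,c2) = C
(r4,c4) = E
(r5,c1) = B
(r5,c2) = A
(r5,c3) = C
(r5,c5) = E
(r1,c2) = B
(r3,c2) = D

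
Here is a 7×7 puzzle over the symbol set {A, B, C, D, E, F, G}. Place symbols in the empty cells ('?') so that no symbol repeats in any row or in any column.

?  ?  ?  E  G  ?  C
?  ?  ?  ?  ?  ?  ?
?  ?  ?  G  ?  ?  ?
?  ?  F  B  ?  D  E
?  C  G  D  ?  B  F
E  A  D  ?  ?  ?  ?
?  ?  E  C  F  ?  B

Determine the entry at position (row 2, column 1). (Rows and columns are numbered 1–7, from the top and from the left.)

(r4,c2) = G
(r5,c1) = A
(r5,c5) = E
(r6,c4) = F
(r6,c7) = G
(r7,c2) = D
(r2,c4) = A
(r2,c7) = D
(r3,c7) = A
(r4,c1) = C
(r4,c5) = A
(r6,c6) = C
(r7,c1) = G
(r7,c6) = A
(r1,c6) = F
(r3,c6) = E
(r6,c5) = B
(r1,c2) = B
(r1,c3) = A
(r2,c5) = C
(r2,c6) = G
(r3,c2) = F
(r3,c5) = D
(r1,c1) = D
(r2,c2) = E
(r2,c3) = B
(r3,c1) = B
(r3,c3) = C
(r2,c1) = F

F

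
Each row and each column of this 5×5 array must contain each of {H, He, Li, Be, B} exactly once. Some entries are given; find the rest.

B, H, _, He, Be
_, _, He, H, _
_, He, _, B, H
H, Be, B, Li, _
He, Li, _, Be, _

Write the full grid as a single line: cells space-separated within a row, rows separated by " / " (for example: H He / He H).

B H Li He Be / Be B He H Li / Li He Be B H / H Be B Li He / He Li H Be B

(r1,c3) = Li
(r2,c2) = B
(r2,c5) = Li
(r3,c3) = Be
(r4,c5) = He
(r5,c3) = H
(r5,c5) = B
(r2,c1) = Be
(r3,c1) = Li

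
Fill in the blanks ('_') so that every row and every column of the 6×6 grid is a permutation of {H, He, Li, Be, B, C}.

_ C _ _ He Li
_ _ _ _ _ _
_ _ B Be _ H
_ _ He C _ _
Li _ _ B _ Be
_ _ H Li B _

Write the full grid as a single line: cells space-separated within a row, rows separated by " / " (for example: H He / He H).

B C Be H He Li / H B Li He Be C / He Li B Be C H / Be H He C Li B / Li He C B H Be / C Be H Li B He

(r1,c3): row 1 has {He,Li,C}; column 3 has {H,He,B}, so it must be Be.
(r1,c4): row 1 has {He,Li,Be,C}; column 4 has {Li,Be,B,C}, so it must be H.
(r2,c4): row 2 is empty so far; column 4 has {H,Li,Be,B,C}, so it must be He.
(r4,c6): row 4 has {He,C}; column 6 has {H,Li,Be}, so it must be B.
(r5,c3): row 5 has {Li,Be,B}; column 3 has {H,He,Be,B}, so it must be C.
(r5,c5): row 5 has {Li,Be,B,C}; column 5 has {He,B}, so it must be H.
(r1,c1): row 1 has {H,He,Li,Be,C}; column 1 has {Li}, so it must be B.
(r2,c3): row 2 has {He}; column 3 has {H,He,Be,B,C}, so it must be Li.
(r2,c6): row 2 has {He,Li}; column 6 has {H,Li,Be,B}, so it must be C.
(r5,c2): row 5 has {H,Li,Be,B,C}; column 2 has {C}, so it must be He.
(r6,c2): row 6 has {H,Li,B}; column 2 has {He,C}, so it must be Be.
(r6,c6): row 6 has {H,Li,Be,B}; column 6 has {H,Li,Be,B,C}, so it must be He.
(r2,c5): row 2 has {He,Li,C}; column 5 has {H,He,B}, so it must be Be.
(r3,c2): row 3 has {H,Be,B}; column 2 has {He,Be,C}, so it must be Li.
(r3,c5): row 3 has {H,Li,Be,B}; column 5 has {H,He,Be,B}, so it must be C.
(r4,c2): row 4 has {He,B,C}; column 2 has {He,Li,Be,C}, so it must be H.
(r4,c5): row 4 has {H,He,B,C}; column 5 has {H,He,Be,B,C}, so it must be Li.
(r6,c1): row 6 has {H,He,Li,Be,B}; column 1 has {Li,B}, so it must be C.
(r2,c1): row 2 has {He,Li,Be,C}; column 1 has {Li,B,C}, so it must be H.
(r2,c2): row 2 has {H,He,Li,Be,C}; column 2 has {H,He,Li,Be,C}, so it must be B.
(r3,c1): row 3 has {H,Li,Be,B,C}; column 1 has {H,Li,B,C}, so it must be He.
(r4,c1): row 4 has {H,He,Li,B,C}; column 1 has {H,He,Li,B,C}, so it must be Be.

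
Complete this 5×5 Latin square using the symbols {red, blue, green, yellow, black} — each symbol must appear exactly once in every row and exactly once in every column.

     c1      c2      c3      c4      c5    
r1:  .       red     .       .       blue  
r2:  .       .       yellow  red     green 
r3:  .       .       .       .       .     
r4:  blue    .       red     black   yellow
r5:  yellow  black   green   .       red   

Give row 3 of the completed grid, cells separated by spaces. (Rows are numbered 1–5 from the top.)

red yellow blue green black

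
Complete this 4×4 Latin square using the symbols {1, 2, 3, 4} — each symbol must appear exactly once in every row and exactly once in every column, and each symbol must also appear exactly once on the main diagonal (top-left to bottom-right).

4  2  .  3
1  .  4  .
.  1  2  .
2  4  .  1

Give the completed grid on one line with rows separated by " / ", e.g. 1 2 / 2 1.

(r1,c3) = 1
(r2,c2) = 3
(r2,c4) = 2
(r3,c1) = 3
(r3,c4) = 4
(r4,c3) = 3

4 2 1 3 / 1 3 4 2 / 3 1 2 4 / 2 4 3 1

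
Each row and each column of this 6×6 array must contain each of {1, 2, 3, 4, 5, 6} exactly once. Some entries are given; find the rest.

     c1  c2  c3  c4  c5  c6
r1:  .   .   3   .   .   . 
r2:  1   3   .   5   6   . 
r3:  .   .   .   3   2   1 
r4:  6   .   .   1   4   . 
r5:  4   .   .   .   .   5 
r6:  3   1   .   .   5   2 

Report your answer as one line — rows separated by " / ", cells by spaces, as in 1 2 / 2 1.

2 5 3 4 1 6 / 1 3 2 5 6 4 / 5 4 6 3 2 1 / 6 2 5 1 4 3 / 4 6 1 2 3 5 / 3 1 4 6 5 2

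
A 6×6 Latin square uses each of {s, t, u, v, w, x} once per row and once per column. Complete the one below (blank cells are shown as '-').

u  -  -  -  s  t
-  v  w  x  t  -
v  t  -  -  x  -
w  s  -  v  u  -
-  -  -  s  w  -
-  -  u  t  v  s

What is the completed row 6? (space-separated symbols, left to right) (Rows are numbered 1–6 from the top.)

x w u t v s

row 1 has {s,t,u}; column 4 has {s,t,v,x} — only w is left for (r1,c4).
row 2 has {t,v,w,x}; column 1 has {u,v,w} — only s is left for (r2,c1).
row 2 has {s,t,v,w,x}; column 6 has {s,t} — only u is left for (r2,c6).
row 3 has {t,v,x}; column 3 has {u,w} — only s is left for (r3,c3).
row 3 has {s,t,v,x}; column 4 has {s,t,v,w,x} — only u is left for (r3,c4).
row 3 has {s,t,u,v,x}; column 6 has {s,t,u} — only w is left for (r3,c6).
row 4 has {s,u,v,w}; column 6 has {s,t,u,w} — only x is left for (r4,c6).
row 5 has {s,w}; column 6 has {s,t,u,w,x} — only v is left for (r5,c6).
row 6 has {s,t,u,v}; column 1 has {s,u,v,w} — only x is left for (r6,c1).
row 6 has {s,t,u,v,x}; column 2 has {s,t,v} — only w is left for (r6,c2).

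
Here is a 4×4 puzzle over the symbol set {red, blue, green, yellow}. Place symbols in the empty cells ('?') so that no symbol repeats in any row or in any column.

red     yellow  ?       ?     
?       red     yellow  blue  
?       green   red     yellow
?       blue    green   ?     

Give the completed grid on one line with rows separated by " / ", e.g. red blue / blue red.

red yellow blue green / green red yellow blue / blue green red yellow / yellow blue green red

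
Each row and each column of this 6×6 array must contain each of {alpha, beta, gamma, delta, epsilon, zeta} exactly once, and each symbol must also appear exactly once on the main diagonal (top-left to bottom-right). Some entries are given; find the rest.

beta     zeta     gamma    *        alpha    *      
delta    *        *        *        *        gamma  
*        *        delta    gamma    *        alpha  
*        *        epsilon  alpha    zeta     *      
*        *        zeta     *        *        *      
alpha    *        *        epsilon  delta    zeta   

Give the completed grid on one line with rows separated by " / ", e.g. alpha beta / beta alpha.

(r1,c4) = delta
(r1,c6) = epsilon
(r2,c2) = epsilon
(r2,c5) = beta
(r3,c2) = beta
(r3,c5) = epsilon
(r4,c1) = gamma
(r4,c2) = delta
(r4,c6) = beta
(r5,c1) = epsilon
(r5,c4) = beta
(r5,c5) = gamma
(r5,c6) = delta
(r6,c2) = gamma
(r6,c3) = beta
(r2,c3) = alpha
(r2,c4) = zeta
(r3,c1) = zeta
(r5,c2) = alpha

beta zeta gamma delta alpha epsilon / delta epsilon alpha zeta beta gamma / zeta beta delta gamma epsilon alpha / gamma delta epsilon alpha zeta beta / epsilon alpha zeta beta gamma delta / alpha gamma beta epsilon delta zeta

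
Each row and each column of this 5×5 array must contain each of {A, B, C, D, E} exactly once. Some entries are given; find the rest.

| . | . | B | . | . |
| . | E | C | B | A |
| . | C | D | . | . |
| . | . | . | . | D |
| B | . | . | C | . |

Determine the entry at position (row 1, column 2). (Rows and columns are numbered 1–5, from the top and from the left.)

A

(r2,c1) = D
(r5,c5) = E
(r1,c5) = C
(r3,c5) = B
(r5,c3) = A
(r4,c3) = E
(r4,c4) = A
(r5,c2) = D
(r1,c2) = A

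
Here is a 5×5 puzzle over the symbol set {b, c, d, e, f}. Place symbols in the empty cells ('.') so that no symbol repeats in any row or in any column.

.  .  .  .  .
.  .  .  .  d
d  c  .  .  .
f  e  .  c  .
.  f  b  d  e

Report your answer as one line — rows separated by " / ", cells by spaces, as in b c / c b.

b d f e c / e b c f d / d c e b f / f e d c b / c f b d e

Cell (r2,c2): row 2 has {d}; column 2 has {c,e,f} → b.
Cell (r4,c3): row 4 has {c,e,f}; column 3 has {b} → d.
Cell (r4,c5): row 4 has {c,d,e,f}; column 5 has {d,e} → b.
Cell (r5,c1): row 5 has {b,d,e,f}; column 1 has {d,f} → c.
Cell (r1,c2): row 1 is empty so far; column 2 has {b,c,e,f} → d.
Cell (r2,c1): row 2 has {b,d}; column 1 has {c,d,f} → e.
Cell (r2,c4): row 2 has {b,d,e}; column 4 has {c,d} → f.
Cell (r3,c5): row 3 has {c,d}; column 5 has {b,d,e} → f.
Cell (r1,c1): row 1 has {d}; column 1 has {c,d,e,f} → b.
Cell (r1,c4): row 1 has {b,d}; column 4 has {c,d,f} → e.
Cell (r1,c5): row 1 has {b,d,e}; column 5 has {b,d,e,f} → c.
Cell (r2,c3): row 2 has {b,d,e,f}; column 3 has {b,d} → c.
Cell (r3,c3): row 3 has {c,d,f}; column 3 has {b,c,d} → e.
Cell (r3,c4): row 3 has {c,d,e,f}; column 4 has {c,d,e,f} → b.
Cell (r1,c3): row 1 has {b,c,d,e}; column 3 has {b,c,d,e} → f.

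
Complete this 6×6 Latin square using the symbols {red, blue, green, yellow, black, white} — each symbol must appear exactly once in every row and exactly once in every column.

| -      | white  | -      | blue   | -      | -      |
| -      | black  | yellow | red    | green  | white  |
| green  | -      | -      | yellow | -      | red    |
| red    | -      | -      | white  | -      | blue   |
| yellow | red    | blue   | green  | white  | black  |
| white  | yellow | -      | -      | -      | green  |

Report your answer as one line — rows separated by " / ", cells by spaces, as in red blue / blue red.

black white green blue red yellow / blue black yellow red green white / green blue white yellow black red / red green black white yellow blue / yellow red blue green white black / white yellow red black blue green

At row 1, column 1: row 1 has {blue,white}; column 1 has {red,green,yellow,white}; that leaves black.
At row 1, column 6: row 1 has {blue,black,white}; column 6 has {red,blue,green,black,white}; that leaves yellow.
At row 2, column 1: row 2 has {red,green,yellow,black,white}; column 1 has {red,green,yellow,black,white}; that leaves blue.
At row 3, column 2: row 3 has {red,green,yellow}; column 2 has {red,yellow,black,white}; that leaves blue.
At row 3, column 5: row 3 has {red,blue,green,yellow}; column 5 has {green,white}; that leaves black.
At row 4, column 2: row 4 has {red,blue,white}; column 2 has {red,blue,yellow,black,white}; that leaves green.
At row 4, column 3: row 4 has {red,blue,green,white}; column 3 has {blue,yellow}; that leaves black.
At row 4, column 5: row 4 has {red,blue,green,black,white}; column 5 has {green,black,white}; that leaves yellow.
At row 6, column 3: row 6 has {green,yellow,white}; column 3 has {blue,yellow,black}; that leaves red.
At row 6, column 4: row 6 has {red,green,yellow,white}; column 4 has {red,blue,green,yellow,white}; that leaves black.
At row 6, column 5: row 6 has {red,green,yellow,black,white}; column 5 has {green,yellow,black,white}; that leaves blue.
At row 1, column 3: row 1 has {blue,yellow,black,white}; column 3 has {red,blue,yellow,black}; that leaves green.
At row 1, column 5: row 1 has {blue,green,yellow,black,white}; column 5 has {blue,green,yellow,black,white}; that leaves red.
At row 3, column 3: row 3 has {red,blue,green,yellow,black}; column 3 has {red,blue,green,yellow,black}; that leaves white.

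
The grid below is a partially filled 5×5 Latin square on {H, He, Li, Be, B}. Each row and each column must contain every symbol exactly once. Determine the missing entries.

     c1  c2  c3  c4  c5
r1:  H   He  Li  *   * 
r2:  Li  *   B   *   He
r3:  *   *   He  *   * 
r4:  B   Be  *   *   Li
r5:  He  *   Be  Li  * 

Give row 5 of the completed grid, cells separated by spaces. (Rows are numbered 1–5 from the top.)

He B Be Li H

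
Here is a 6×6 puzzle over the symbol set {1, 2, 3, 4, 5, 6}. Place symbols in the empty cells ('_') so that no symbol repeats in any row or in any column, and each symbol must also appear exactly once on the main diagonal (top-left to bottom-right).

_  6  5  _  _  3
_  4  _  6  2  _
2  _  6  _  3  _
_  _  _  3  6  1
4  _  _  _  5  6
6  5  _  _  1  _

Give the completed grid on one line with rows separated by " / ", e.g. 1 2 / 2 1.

1 6 5 2 4 3 / 3 4 1 6 2 5 / 2 1 6 5 3 4 / 5 2 4 3 6 1 / 4 3 2 1 5 6 / 6 5 3 4 1 2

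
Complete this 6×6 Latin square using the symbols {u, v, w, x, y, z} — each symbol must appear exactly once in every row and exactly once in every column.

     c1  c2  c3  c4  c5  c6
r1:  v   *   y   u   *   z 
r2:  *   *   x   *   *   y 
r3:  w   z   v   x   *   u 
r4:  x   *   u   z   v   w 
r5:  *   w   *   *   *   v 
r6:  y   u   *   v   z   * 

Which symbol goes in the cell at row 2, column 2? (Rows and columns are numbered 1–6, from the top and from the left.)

v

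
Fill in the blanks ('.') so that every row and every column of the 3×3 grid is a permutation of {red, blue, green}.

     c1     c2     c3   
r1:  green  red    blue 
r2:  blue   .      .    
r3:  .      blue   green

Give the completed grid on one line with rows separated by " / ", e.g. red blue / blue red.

(r2,c2) = green
(r2,c3) = red
(r3,c1) = red

green red blue / blue green red / red blue green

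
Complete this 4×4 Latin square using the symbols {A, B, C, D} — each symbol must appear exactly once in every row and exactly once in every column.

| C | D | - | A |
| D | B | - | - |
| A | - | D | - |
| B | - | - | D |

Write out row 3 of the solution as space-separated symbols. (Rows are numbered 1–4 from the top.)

A C D B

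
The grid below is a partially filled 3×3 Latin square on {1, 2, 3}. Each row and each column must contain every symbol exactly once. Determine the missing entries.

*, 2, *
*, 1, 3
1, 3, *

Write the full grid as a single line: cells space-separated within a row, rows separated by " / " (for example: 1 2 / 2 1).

Cell (r1,c1): row 1 has {2}; column 1 has {1} → 3.
Cell (r1,c3): row 1 has {2,3}; column 3 has {3} → 1.
Cell (r2,c1): row 2 has {1,3}; column 1 has {1,3} → 2.
Cell (r3,c3): row 3 has {1,3}; column 3 has {1,3} → 2.

3 2 1 / 2 1 3 / 1 3 2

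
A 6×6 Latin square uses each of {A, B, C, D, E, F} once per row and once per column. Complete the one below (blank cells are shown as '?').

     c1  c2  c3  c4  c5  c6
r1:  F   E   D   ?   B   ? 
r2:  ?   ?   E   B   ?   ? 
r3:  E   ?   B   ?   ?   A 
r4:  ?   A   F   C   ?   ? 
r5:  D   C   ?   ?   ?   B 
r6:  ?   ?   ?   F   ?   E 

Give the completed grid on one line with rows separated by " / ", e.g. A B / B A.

(r1,c4): row 1 has {B,D,E,F}; column 4 has {B,C,F}, so it must be A.
(r1,c6): row 1 has {A,B,D,E,F}; column 6 has {A,B,E}, so it must be C.
(r3,c4): row 3 has {A,B,E}; column 4 has {A,B,C,F}, so it must be D.
(r4,c1): row 4 has {A,C,F}; column 1 has {D,E,F}, so it must be B.
(r4,c6): row 4 has {A,B,C,F}; column 6 has {A,B,C,E}, so it must be D.
(r5,c3): row 5 has {B,C,D}; column 3 has {B,D,E,F}, so it must be A.
(r5,c4): row 5 has {A,B,C,D}; column 4 has {A,B,C,D,F}, so it must be E.
(r5,c5): row 5 has {A,B,C,D,E}; column 5 has {B}, so it must be F.
(r6,c3): row 6 has {E,F}; column 3 has {A,B,D,E,F}, so it must be C.
(r2,c6): row 2 has {B,E}; column 6 has {A,B,C,D,E}, so it must be F.
(r3,c2): row 3 has {A,B,D,E}; column 2 has {A,C,E}, so it must be F.
(r3,c5): row 3 has {A,B,D,E,F}; column 5 has {B,F}, so it must be C.
(r4,c5): row 4 has {A,B,C,D,F}; column 5 has {B,C,F}, so it must be E.
(r6,c1): row 6 has {C,E,F}; column 1 has {B,D,E,F}, so it must be A.
(r6,c5): row 6 has {A,C,E,F}; column 5 has {B,C,E,F}, so it must be D.
(r2,c1): row 2 has {B,E,F}; column 1 has {A,B,D,E,F}, so it must be C.
(r2,c2): row 2 has {B,C,E,F}; column 2 has {A,C,E,F}, so it must be D.
(r2,c5): row 2 has {B,C,D,E,F}; column 5 has {B,C,D,E,F}, so it must be A.
(r6,c2): row 6 has {A,C,D,E,F}; column 2 has {A,C,D,E,F}, so it must be B.

F E D A B C / C D E B A F / E F B D C A / B A F C E D / D C A E F B / A B C F D E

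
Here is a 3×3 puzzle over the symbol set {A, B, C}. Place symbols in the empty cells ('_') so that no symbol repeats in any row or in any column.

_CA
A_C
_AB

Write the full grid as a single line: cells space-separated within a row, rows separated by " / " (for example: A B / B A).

B C A / A B C / C A B

(r1,c1) = B
(r2,c2) = B
(r3,c1) = C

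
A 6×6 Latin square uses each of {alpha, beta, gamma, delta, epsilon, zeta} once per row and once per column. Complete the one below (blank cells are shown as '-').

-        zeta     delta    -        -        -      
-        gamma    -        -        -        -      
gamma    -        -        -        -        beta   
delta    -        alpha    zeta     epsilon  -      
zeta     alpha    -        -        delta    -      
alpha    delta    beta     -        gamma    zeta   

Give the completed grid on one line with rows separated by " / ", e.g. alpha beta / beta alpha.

At row 3, column 2: row 3 has {beta,gamma}; column 2 has {alpha,gamma,delta,zeta}; that leaves epsilon.
At row 3, column 3: row 3 has {beta,gamma,epsilon}; column 3 has {alpha,beta,delta}; that leaves zeta.
At row 3, column 5: row 3 has {beta,gamma,epsilon,zeta}; column 5 has {gamma,delta,epsilon}; that leaves alpha.
At row 4, column 2: row 4 has {alpha,delta,epsilon,zeta}; column 2 has {alpha,gamma,delta,epsilon,zeta}; that leaves beta.
At row 4, column 6: row 4 has {alpha,beta,delta,epsilon,zeta}; column 6 has {beta,zeta}; that leaves gamma.
At row 5, column 6: row 5 has {alpha,delta,zeta}; column 6 has {beta,gamma,zeta}; that leaves epsilon.
At row 6, column 4: row 6 has {alpha,beta,gamma,delta,zeta}; column 4 has {zeta}; that leaves epsilon.
At row 1, column 5: row 1 has {delta,zeta}; column 5 has {alpha,gamma,delta,epsilon}; that leaves beta.
At row 1, column 6: row 1 has {beta,delta,zeta}; column 6 has {beta,gamma,epsilon,zeta}; that leaves alpha.
At row 2, column 3: row 2 has {gamma}; column 3 has {alpha,beta,delta,zeta}; that leaves epsilon.
At row 2, column 5: row 2 has {gamma,epsilon}; column 5 has {alpha,beta,gamma,delta,epsilon}; that leaves zeta.
At row 2, column 6: row 2 has {gamma,epsilon,zeta}; column 6 has {alpha,beta,gamma,epsilon,zeta}; that leaves delta.
At row 3, column 4: row 3 has {alpha,beta,gamma,epsilon,zeta}; column 4 has {epsilon,zeta}; that leaves delta.
At row 5, column 3: row 5 has {alpha,delta,epsilon,zeta}; column 3 has {alpha,beta,delta,epsilon,zeta}; that leaves gamma.
At row 5, column 4: row 5 has {alpha,gamma,delta,epsilon,zeta}; column 4 has {delta,epsilon,zeta}; that leaves beta.
At row 1, column 1: row 1 has {alpha,beta,delta,zeta}; column 1 has {alpha,gamma,delta,zeta}; that leaves epsilon.
At row 1, column 4: row 1 has {alpha,beta,delta,epsilon,zeta}; column 4 has {beta,delta,epsilon,zeta}; that leaves gamma.
At row 2, column 1: row 2 has {gamma,delta,epsilon,zeta}; column 1 has {alpha,gamma,delta,epsilon,zeta}; that leaves beta.
At row 2, column 4: row 2 has {beta,gamma,delta,epsilon,zeta}; column 4 has {beta,gamma,delta,epsilon,zeta}; that leaves alpha.

epsilon zeta delta gamma beta alpha / beta gamma epsilon alpha zeta delta / gamma epsilon zeta delta alpha beta / delta beta alpha zeta epsilon gamma / zeta alpha gamma beta delta epsilon / alpha delta beta epsilon gamma zeta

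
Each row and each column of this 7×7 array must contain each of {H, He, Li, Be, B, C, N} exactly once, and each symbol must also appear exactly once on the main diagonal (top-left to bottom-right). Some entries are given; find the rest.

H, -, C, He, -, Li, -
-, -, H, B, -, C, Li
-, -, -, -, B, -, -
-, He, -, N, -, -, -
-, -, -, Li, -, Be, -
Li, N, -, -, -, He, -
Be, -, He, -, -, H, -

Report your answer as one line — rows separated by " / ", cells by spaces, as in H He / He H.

H B C He Be Li N / N Be H B He C Li / He C Li H B N Be / C He Be N Li B H / B H N Li C Be He / Li N B Be H He C / Be Li He C N H B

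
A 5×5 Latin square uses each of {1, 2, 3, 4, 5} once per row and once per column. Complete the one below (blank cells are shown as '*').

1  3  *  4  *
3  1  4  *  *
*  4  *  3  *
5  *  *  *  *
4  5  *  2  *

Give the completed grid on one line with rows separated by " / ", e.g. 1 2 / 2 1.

row 2 has {1,3,4}; column 4 has {2,3,4} — only 5 is left for (r2,c4).
row 2 has {1,3,4,5}; column 5 is empty so far — only 2 is left for (r2,c5).
row 3 has {3,4}; column 1 has {1,3,4,5} — only 2 is left for (r3,c1).
row 4 has {5}; column 2 has {1,3,4,5} — only 2 is left for (r4,c2).
row 4 has {2,5}; column 4 has {2,3,4,5} — only 1 is left for (r4,c4).
row 1 has {1,3,4}; column 5 has {2} — only 5 is left for (r1,c5).
row 3 has {2,3,4}; column 5 has {2,5} — only 1 is left for (r3,c5).
row 4 has {1,2,5}; column 3 has {4} — only 3 is left for (r4,c3).
row 4 has {1,2,3,5}; column 5 has {1,2,5} — only 4 is left for (r4,c5).
row 5 has {2,4,5}; column 3 has {3,4} — only 1 is left for (r5,c3).
row 5 has {1,2,4,5}; column 5 has {1,2,4,5} — only 3 is left for (r5,c5).
row 1 has {1,3,4,5}; column 3 has {1,3,4} — only 2 is left for (r1,c3).
row 3 has {1,2,3,4}; column 3 has {1,2,3,4} — only 5 is left for (r3,c3).

1 3 2 4 5 / 3 1 4 5 2 / 2 4 5 3 1 / 5 2 3 1 4 / 4 5 1 2 3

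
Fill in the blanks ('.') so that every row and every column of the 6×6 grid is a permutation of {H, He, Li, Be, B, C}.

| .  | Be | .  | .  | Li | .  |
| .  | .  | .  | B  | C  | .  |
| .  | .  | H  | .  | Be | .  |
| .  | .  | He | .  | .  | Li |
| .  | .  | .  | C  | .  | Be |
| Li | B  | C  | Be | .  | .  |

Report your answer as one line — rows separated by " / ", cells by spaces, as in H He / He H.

(r1,c3): row 1 has {Li,Be}; column 3 has {H,He,C}, so it must be B.
(r4,c4): row 4 has {He,Li}; column 4 has {Be,B,C}, so it must be H.
(r4,c5): row 4 has {H,He,Li}; column 5 has {Li,Be,C}, so it must be B.
(r5,c3): row 5 has {Be,C}; column 3 has {H,He,B,C}, so it must be Li.
(r1,c4): row 1 has {Li,Be,B}; column 4 has {H,Be,B,C}, so it must be He.
(r2,c3): row 2 has {B,C}; column 3 has {H,He,Li,B,C}, so it must be Be.
(r3,c4): row 3 has {H,Be}; column 4 has {H,He,Be,B,C}, so it must be Li.
(r4,c2): row 4 has {H,He,Li,B}; column 2 has {Be,B}, so it must be C.
(r3,c2): row 3 has {H,Li,Be}; column 2 has {Be,B,C}, so it must be He.
(r4,c1): row 4 has {H,He,Li,B,C}; column 1 has {Li}, so it must be Be.
(r5,c2): row 5 has {Li,Be,C}; column 2 has {He,Be,B,C}, so it must be H.
(r5,c5): row 5 has {H,Li,Be,C}; column 5 has {Li,Be,B,C}, so it must be He.
(r6,c5): row 6 has {Li,Be,B,C}; column 5 has {He,Li,Be,B,C}, so it must be H.
(r6,c6): row 6 has {H,Li,Be,B,C}; column 6 has {Li,Be}, so it must be He.
(r2,c2): row 2 has {Be,B,C}; column 2 has {H,He,Be,B,C}, so it must be Li.
(r2,c6): row 2 has {Li,Be,B,C}; column 6 has {He,Li,Be}, so it must be H.
(r5,c1): row 5 has {H,He,Li,Be,C}; column 1 has {Li,Be}, so it must be B.
(r1,c6): row 1 has {He,Li,Be,B}; column 6 has {H,He,Li,Be}, so it must be C.
(r2,c1): row 2 has {H,Li,Be,B,C}; column 1 has {Li,Be,B}, so it must be He.
(r3,c1): row 3 has {H,He,Li,Be}; column 1 has {He,Li,Be,B}, so it must be C.
(r3,c6): row 3 has {H,He,Li,Be,C}; column 6 has {H,He,Li,Be,C}, so it must be B.
(r1,c1): row 1 has {He,Li,Be,B,C}; column 1 has {He,Li,Be,B,C}, so it must be H.

H Be B He Li C / He Li Be B C H / C He H Li Be B / Be C He H B Li / B H Li C He Be / Li B C Be H He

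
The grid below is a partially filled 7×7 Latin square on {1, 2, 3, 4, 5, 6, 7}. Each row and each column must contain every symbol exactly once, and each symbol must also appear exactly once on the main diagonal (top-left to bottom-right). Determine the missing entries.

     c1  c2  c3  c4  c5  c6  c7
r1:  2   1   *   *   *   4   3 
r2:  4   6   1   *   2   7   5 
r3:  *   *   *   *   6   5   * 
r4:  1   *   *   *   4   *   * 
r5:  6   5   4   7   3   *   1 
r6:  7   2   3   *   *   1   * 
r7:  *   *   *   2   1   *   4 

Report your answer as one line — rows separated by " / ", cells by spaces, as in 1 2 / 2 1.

2 1 5 6 7 4 3 / 4 6 1 3 2 7 5 / 3 4 7 1 6 5 2 / 1 3 2 5 4 6 7 / 6 5 4 7 3 2 1 / 7 2 3 4 5 1 6 / 5 7 6 2 1 3 4

Cell (r2,c4): row 2 has {1,2,4,5,6,7}; column 4 has {2,7} → 3.
Cell (r3,c1): row 3 has {5,6}; column 1 has {1,2,4,6,7} → 3.
Cell (r3,c3): row 3 has {3,5,6}; column 3 has {1,3,4}; the diagonal has {1,2,3,4,6} → 7.
Cell (r3,c7): row 3 has {3,5,6,7}; column 7 has {1,3,4,5} → 2.
Cell (r4,c4): row 4 has {1,4}; column 4 has {2,3,7}; the diagonal has {1,2,3,4,6,7} → 5.
Cell (r5,c6): row 5 has {1,3,4,5,6,7}; column 6 has {1,4,5,7} → 2.
Cell (r6,c5): row 6 has {1,2,3,7}; column 5 has {1,2,3,4,6} → 5.
Cell (r6,c7): row 6 has {1,2,3,5,7}; column 7 has {1,2,3,4,5} → 6.
Cell (r7,c1): row 7 has {1,2,4}; column 1 has {1,2,3,4,6,7} → 5.
Cell (r7,c3): row 7 has {1,2,4,5}; column 3 has {1,3,4,7} → 6.
Cell (r7,c6): row 7 has {1,2,4,5,6}; column 6 has {1,2,4,5,7} → 3.
Cell (r1,c3): row 1 has {1,2,3,4}; column 3 has {1,3,4,6,7} → 5.
Cell (r1,c4): row 1 has {1,2,3,4,5}; column 4 has {2,3,5,7} → 6.
Cell (r1,c5): row 1 has {1,2,3,4,5,6}; column 5 has {1,2,3,4,5,6} → 7.
Cell (r3,c2): row 3 has {2,3,5,6,7}; column 2 has {1,2,5,6} → 4.
Cell (r3,c4): row 3 has {2,3,4,5,6,7}; column 4 has {2,3,5,6,7} → 1.
Cell (r4,c3): row 4 has {1,4,5}; column 3 has {1,3,4,5,6,7} → 2.
Cell (r4,c6): row 4 has {1,2,4,5}; column 6 has {1,2,3,4,5,7} → 6.
Cell (r4,c7): row 4 has {1,2,4,5,6}; column 7 has {1,2,3,4,5,6} → 7.
Cell (r6,c4): row 6 has {1,2,3,5,6,7}; column 4 has {1,2,3,5,6,7} → 4.
Cell (r7,c2): row 7 has {1,2,3,4,5,6}; column 2 has {1,2,4,5,6} → 7.
Cell (r4,c2): row 4 has {1,2,4,5,6,7}; column 2 has {1,2,4,5,6,7} → 3.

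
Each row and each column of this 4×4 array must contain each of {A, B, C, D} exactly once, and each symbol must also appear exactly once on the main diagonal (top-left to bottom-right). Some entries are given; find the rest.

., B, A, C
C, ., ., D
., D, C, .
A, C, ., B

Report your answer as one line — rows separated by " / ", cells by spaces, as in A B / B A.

D B A C / C A B D / B D C A / A C D B

(r1,c1): row 1 has {A,B,C}; column 1 has {A,C}; the diagonal has {B,C}, so it must be D.
(r2,c2): row 2 has {C,D}; column 2 has {B,C,D}; the diagonal has {B,C,D}, so it must be A.
(r2,c3): row 2 has {A,C,D}; column 3 has {A,C}, so it must be B.
(r3,c1): row 3 has {C,D}; column 1 has {A,C,D}, so it must be B.
(r3,c4): row 3 has {B,C,D}; column 4 has {B,C,D}, so it must be A.
(r4,c3): row 4 has {A,B,C}; column 3 has {A,B,C}, so it must be D.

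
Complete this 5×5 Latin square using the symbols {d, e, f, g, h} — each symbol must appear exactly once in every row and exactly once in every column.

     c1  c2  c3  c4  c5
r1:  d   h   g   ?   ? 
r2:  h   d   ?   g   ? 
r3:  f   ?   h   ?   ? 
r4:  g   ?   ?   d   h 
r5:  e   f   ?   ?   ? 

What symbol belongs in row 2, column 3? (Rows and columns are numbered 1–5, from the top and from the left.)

(r3,c4) = e
(r4,c2) = e
(r4,c3) = f
(r5,c3) = d
(r5,c4) = h
(r5,c5) = g
(r1,c4) = f
(r1,c5) = e
(r2,c3) = e

e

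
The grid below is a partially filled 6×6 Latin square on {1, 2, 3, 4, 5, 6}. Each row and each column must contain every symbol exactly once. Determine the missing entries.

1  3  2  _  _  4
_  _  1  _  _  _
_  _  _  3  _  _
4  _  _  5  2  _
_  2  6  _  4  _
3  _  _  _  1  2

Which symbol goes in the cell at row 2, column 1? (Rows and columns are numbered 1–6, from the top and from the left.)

(r1,c4) = 6
(r1,c5) = 5
(r3,c5) = 6
(r4,c3) = 3
(r5,c1) = 5
(r5,c4) = 1
(r5,c6) = 3
(r6,c4) = 4
(r2,c4) = 2
(r2,c5) = 3
(r3,c1) = 2
(r6,c3) = 5
(r2,c1) = 6

6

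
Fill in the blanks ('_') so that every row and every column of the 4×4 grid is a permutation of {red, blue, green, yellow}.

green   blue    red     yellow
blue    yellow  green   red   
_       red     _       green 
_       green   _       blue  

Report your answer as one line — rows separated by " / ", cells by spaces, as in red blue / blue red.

green blue red yellow / blue yellow green red / yellow red blue green / red green yellow blue

(r3,c1) = yellow
(r3,c3) = blue
(r4,c1) = red
(r4,c3) = yellow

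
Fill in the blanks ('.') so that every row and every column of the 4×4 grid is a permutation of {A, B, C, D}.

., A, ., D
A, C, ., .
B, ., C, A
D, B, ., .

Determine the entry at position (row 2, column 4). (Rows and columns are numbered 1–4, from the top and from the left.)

At row 1, column 1: row 1 has {A,D}; column 1 has {A,B,D}; that leaves C.
At row 1, column 3: row 1 has {A,C,D}; column 3 has {C}; that leaves B.
At row 2, column 3: row 2 has {A,C}; column 3 has {B,C}; that leaves D.
At row 2, column 4: row 2 has {A,C,D}; column 4 has {A,D}; that leaves B.

B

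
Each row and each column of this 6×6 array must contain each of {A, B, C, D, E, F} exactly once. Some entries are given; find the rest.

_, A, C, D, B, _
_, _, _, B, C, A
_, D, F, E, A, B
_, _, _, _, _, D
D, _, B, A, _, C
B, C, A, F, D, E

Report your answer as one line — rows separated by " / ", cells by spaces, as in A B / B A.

(r1,c6): row 1 has {A,B,C,D}; column 6 has {A,B,C,D,E}, so it must be F.
(r3,c1): row 3 has {A,B,D,E,F}; column 1 has {B,D}, so it must be C.
(r4,c3): row 4 has {D}; column 3 has {A,B,C,F}, so it must be E.
(r4,c4): row 4 has {D,E}; column 4 has {A,B,D,E,F}, so it must be C.
(r4,c5): row 4 has {C,D,E}; column 5 has {A,B,C,D}, so it must be F.
(r5,c5): row 5 has {A,B,C,D}; column 5 has {A,B,C,D,F}, so it must be E.
(r1,c1): row 1 has {A,B,C,D,F}; column 1 has {B,C,D}, so it must be E.
(r2,c1): row 2 has {A,B,C}; column 1 has {B,C,D,E}, so it must be F.
(r2,c2): row 2 has {A,B,C,F}; column 2 has {A,C,D}, so it must be E.
(r2,c3): row 2 has {A,B,C,E,F}; column 3 has {A,B,C,E,F}, so it must be D.
(r4,c1): row 4 has {C,D,E,F}; column 1 has {B,C,D,E,F}, so it must be A.
(r4,c2): row 4 has {A,C,D,E,F}; column 2 has {A,C,D,E}, so it must be B.
(r5,c2): row 5 has {A,B,C,D,E}; column 2 has {A,B,C,D,E}, so it must be F.

E A C D B F / F E D B C A / C D F E A B / A B E C F D / D F B A E C / B C A F D E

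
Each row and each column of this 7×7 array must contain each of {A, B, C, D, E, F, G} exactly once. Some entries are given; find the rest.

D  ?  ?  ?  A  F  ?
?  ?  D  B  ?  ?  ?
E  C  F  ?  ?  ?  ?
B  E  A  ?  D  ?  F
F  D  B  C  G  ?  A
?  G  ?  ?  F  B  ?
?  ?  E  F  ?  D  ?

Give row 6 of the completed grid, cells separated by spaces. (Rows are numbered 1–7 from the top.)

A G C D F B E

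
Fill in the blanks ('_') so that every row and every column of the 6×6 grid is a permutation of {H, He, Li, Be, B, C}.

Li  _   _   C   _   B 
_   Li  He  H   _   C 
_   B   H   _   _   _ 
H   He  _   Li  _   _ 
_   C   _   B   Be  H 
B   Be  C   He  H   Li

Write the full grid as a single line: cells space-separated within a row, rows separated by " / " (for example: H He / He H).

Li H Be C He B / Be Li He H B C / C B H Be Li He / H He B Li C Be / He C Li B Be H / B Be C He H Li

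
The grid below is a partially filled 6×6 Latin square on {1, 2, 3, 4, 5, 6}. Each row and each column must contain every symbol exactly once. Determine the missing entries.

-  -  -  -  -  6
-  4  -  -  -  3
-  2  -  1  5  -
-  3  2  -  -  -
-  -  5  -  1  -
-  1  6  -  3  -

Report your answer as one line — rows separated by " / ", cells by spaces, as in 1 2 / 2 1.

Cell (r1,c2): row 1 has {6}; column 2 has {1,2,3,4} → 5.
Cell (r2,c3): row 2 has {3,4}; column 3 has {2,5,6} → 1.
Cell (r3,c6): row 3 has {1,2,5}; column 6 has {3,6} → 4.
Cell (r5,c2): row 5 has {1,5}; column 2 has {1,2,3,4,5} → 6.
Cell (r5,c6): row 5 has {1,5,6}; column 6 has {3,4,6} → 2.
Cell (r6,c6): row 6 has {1,3,6}; column 6 has {2,3,4,6} → 5.
Cell (r3,c3): row 3 has {1,2,4,5}; column 3 has {1,2,5,6} → 3.
Cell (r4,c6): row 4 has {2,3}; column 6 has {2,3,4,5,6} → 1.
Cell (r1,c3): row 1 has {5,6}; column 3 has {1,2,3,5,6} → 4.
Cell (r1,c5): row 1 has {4,5,6}; column 5 has {1,3,5} → 2.
Cell (r2,c5): row 2 has {1,3,4}; column 5 has {1,2,3,5} → 6.
Cell (r3,c1): row 3 has {1,2,3,4,5}; column 1 is empty so far → 6.
Cell (r4,c5): row 4 has {1,2,3}; column 5 has {1,2,3,5,6} → 4.
Cell (r1,c4): row 1 has {2,4,5,6}; column 4 has {1} → 3.
Cell (r4,c1): row 4 has {1,2,3,4}; column 1 has {6} → 5.
Cell (r4,c4): row 4 has {1,2,3,4,5}; column 4 has {1,3} → 6.
Cell (r5,c4): row 5 has {1,2,5,6}; column 4 has {1,3,6} → 4.
Cell (r6,c4): row 6 has {1,3,5,6}; column 4 has {1,3,4,6} → 2.
Cell (r1,c1): row 1 has {2,3,4,5,6}; column 1 has {5,6} → 1.
Cell (r2,c1): row 2 has {1,3,4,6}; column 1 has {1,5,6} → 2.
Cell (r2,c4): row 2 has {1,2,3,4,6}; column 4 has {1,2,3,4,6} → 5.
Cell (r5,c1): row 5 has {1,2,4,5,6}; column 1 has {1,2,5,6} → 3.
Cell (r6,c1): row 6 has {1,2,3,5,6}; column 1 has {1,2,3,5,6} → 4.

1 5 4 3 2 6 / 2 4 1 5 6 3 / 6 2 3 1 5 4 / 5 3 2 6 4 1 / 3 6 5 4 1 2 / 4 1 6 2 3 5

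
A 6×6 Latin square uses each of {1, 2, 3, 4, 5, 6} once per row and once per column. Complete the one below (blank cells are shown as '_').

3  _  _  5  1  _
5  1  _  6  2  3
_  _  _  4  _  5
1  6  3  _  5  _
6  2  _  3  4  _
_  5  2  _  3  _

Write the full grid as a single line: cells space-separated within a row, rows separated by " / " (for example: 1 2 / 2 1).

3 4 6 5 1 2 / 5 1 4 6 2 3 / 2 3 1 4 6 5 / 1 6 3 2 5 4 / 6 2 5 3 4 1 / 4 5 2 1 3 6

(r1,c2): row 1 has {1,3,5}; column 2 has {1,2,5,6}, so it must be 4.
(r1,c3): row 1 has {1,3,4,5}; column 3 has {2,3}, so it must be 6.
(r1,c6): row 1 has {1,3,4,5,6}; column 6 has {3,5}, so it must be 2.
(r2,c3): row 2 has {1,2,3,5,6}; column 3 has {2,3,6}, so it must be 4.
(r3,c1): row 3 has {4,5}; column 1 has {1,3,5,6}, so it must be 2.
(r3,c2): row 3 has {2,4,5}; column 2 has {1,2,4,5,6}, so it must be 3.
(r3,c3): row 3 has {2,3,4,5}; column 3 has {2,3,4,6}, so it must be 1.
(r3,c5): row 3 has {1,2,3,4,5}; column 5 has {1,2,3,4,5}, so it must be 6.
(r4,c4): row 4 has {1,3,5,6}; column 4 has {3,4,5,6}, so it must be 2.
(r4,c6): row 4 has {1,2,3,5,6}; column 6 has {2,3,5}, so it must be 4.
(r5,c3): row 5 has {2,3,4,6}; column 3 has {1,2,3,4,6}, so it must be 5.
(r5,c6): row 5 has {2,3,4,5,6}; column 6 has {2,3,4,5}, so it must be 1.
(r6,c1): row 6 has {2,3,5}; column 1 has {1,2,3,5,6}, so it must be 4.
(r6,c4): row 6 has {2,3,4,5}; column 4 has {2,3,4,5,6}, so it must be 1.
(r6,c6): row 6 has {1,2,3,4,5}; column 6 has {1,2,3,4,5}, so it must be 6.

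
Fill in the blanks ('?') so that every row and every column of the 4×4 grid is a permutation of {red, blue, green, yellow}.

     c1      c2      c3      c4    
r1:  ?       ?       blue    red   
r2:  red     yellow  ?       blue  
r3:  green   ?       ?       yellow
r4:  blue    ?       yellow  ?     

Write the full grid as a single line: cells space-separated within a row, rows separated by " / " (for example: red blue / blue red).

yellow green blue red / red yellow green blue / green blue red yellow / blue red yellow green

Cell (r1,c1): row 1 has {red,blue}; column 1 has {red,blue,green} → yellow.
Cell (r1,c2): row 1 has {red,blue,yellow}; column 2 has {yellow} → green.
Cell (r2,c3): row 2 has {red,blue,yellow}; column 3 has {blue,yellow} → green.
Cell (r3,c3): row 3 has {green,yellow}; column 3 has {blue,green,yellow} → red.
Cell (r4,c2): row 4 has {blue,yellow}; column 2 has {green,yellow} → red.
Cell (r4,c4): row 4 has {red,blue,yellow}; column 4 has {red,blue,yellow} → green.
Cell (r3,c2): row 3 has {red,green,yellow}; column 2 has {red,green,yellow} → blue.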